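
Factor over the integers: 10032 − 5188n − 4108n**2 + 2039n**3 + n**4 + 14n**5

Testing divisors of the constant over divisors of the leading coefficient, n = 2 is a root, so (n − 2) is a factor; dividing leaves 14n**4 + 29n**3 + 2097n**2 + 86n − 5016.
Then n = 3/2 is a root, so (2n − 3) is a factor; dividing leaves 7n**3 + 25n**2 + 1086n + 1672.
Next, n = −11/7 is a root, so (7n + 11) is a factor; dividing leaves n**2 + 2n + 152.
The quadratic n**2 + 2n + 152 has discriminant −604 < 0 and is irreducible over ℤ.

(2n − 3)(7n + 11)(n − 2)(n**2 + 2n + 152)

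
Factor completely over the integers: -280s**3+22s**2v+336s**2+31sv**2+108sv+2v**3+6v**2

Group: 14s(-20s**2+3sv+24s+2v**2+6v) + v(-20s**2+3sv+24s+2v**2+6v); both groups contain (-20s**2+3sv+24s+2v**2+6v), so (14s+v) is a factor with cofactor -20s**2+3sv+24s+2v**2+6v.
The cofactor groups again: -20s**2+3sv+24s+2v**2+6v = -5s(4s+v) + (2v+6)(4s+v); both groups contain (4s+v), giving -(5s-2v-6)(4s+v).

-(14s+v)(4s+v)(5s-2v-6)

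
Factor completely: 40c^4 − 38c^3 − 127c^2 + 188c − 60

Testing divisors of the constant over divisors of the leading coefficient, c = 1/2 is a root, so (2c − 1) divides it; the quotient is 20c^3 − 9c^2 − 68c + 60.
Then c = −2 is a root, so (c + 2) divides it; the quotient is 20c^2 − 49c + 30.
The remaining quadratic factors as (5c − 6)(4c − 5).

(2c − 1)(4c − 5)(5c − 6)(c + 2)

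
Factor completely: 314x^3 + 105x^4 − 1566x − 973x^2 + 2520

By the rational root theorem, x = −7/3 is a root, giving the factor (3x + 7) and quotient 35x^3 + 23x^2 − 378x + 360.
Continuing, x = 15/7 is a root, so (7x − 15) divides it; the quotient is 5x^2 + 14x − 24.
The remaining quadratic factors as (x + 4)(5x − 6).

(3x + 7)(5x − 6)(7x − 15)(x + 4)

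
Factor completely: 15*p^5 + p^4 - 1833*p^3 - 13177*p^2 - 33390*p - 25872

(3*p + 11)*(5*p + 7)*(p - 14)*(p^2 + 9*p + 24)

Trying the rational-root candidates, p = -7/5 is a root, so (5*p + 7) is a factor; dividing leaves 3*p^4 - 4*p^3 - 361*p^2 - 2130*p - 3696.
Then p = 14 is a root, so (p - 14) divides it; the quotient is 3*p^3 + 38*p^2 + 171*p + 264.
Then p = -11/3 is a root, giving the factor (3*p + 11) and quotient p^2 + 9*p + 24.
The quadratic p^2 + 9*p + 24 has discriminant -15 < 0 and is irreducible over ℤ.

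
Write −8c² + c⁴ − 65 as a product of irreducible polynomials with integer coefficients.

(c² + 5)(c² − 13)

Substitute u = c² to get a quadratic in u, then factor.
c² − 13 is irreducible over ℤ (13 is not a perfect square).
c² + 5 is irreducible over ℤ (always positive, so no real roots).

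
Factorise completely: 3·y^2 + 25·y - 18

(3·y - 2)·(y + 9)

Need a pair with product 3·(-18) = -54 and sum 25: that's -2 and 27.
Split the middle term: 3·y^2 - 2·y + 27·y - 18 = y·(3·y - 2) + 9·(3·y - 2).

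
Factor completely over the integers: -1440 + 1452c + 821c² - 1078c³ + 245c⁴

(5c - 12)(7c + 8)(7c - 15)(c - 1)

Trying the rational-root candidates, c = -8/7 is a root, giving the factor (7c + 8) and quotient 35c³ - 194c² + 339c - 180.
Next, c = 15/7 is a root, giving the factor (7c - 15) and quotient 5c² - 17c + 12.
The remaining quadratic factors as (5c - 12)(c - 1).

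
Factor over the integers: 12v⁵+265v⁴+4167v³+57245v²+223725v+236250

(3v+10)(4v+7)(v+15)(v²+2v+225)

Testing divisors of the constant over divisors of the leading coefficient, v = −10/3 is a root, so (3v+10) is a factor; dividing leaves 4v⁴+75v³+1139v²+15285v+23625.
Continuing, v = −15 is a root, so (v+15) is a factor; dividing leaves 4v³+15v²+914v+1575.
Next, v = −7/4 is a root, giving the factor (4v+7) and quotient v²+2v+225.
The quadratic v²+2v+225 has discriminant −896 < 0 and is irreducible over ℤ.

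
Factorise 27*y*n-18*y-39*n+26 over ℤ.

Group as (27*y*n-18*y) + (-39*n+26) = 9*y*(3*n-2) - 13*(3*n-2).
Both groups share the factor (3*n-2).

(3*n-2)*(9*y-13)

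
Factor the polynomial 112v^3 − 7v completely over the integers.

Every term has a factor of 7v. Then 16v^2 − 1 = (4v)² − (1)².

7v(4v + 1)(4v − 1)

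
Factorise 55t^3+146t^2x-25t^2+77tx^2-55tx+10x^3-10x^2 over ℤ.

Group: 5t(11t^2+27tx-5t+10x^2-10x) + x(11t^2+27tx-5t+10x^2-10x); both groups contain (11t^2+27tx-5t+10x^2-10x), so (5t+x) is a factor with cofactor 11t^2+27tx-5t+10x^2-10x.
The cofactor groups again: 11t^2+27tx-5t+10x^2-10x = 11t(t+2x) + (5x-5)(t+2x); both groups contain (t+2x), giving (11t+5x-5)(t+2x).

(11t+5x-5)(5t+x)(t+2x)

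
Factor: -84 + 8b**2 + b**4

Substitute u = b**2 to get a quadratic in u, then factor.
b**2 + 14 is irreducible over ℤ (always positive, so no real roots).
b**2 - 6 is irreducible over ℤ (6 is not a perfect square).

(b**2 + 14)(b**2 - 6)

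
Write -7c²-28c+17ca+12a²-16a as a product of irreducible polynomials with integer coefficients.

Group: -c(7c+4a) + (3a-4)(7c+4a); both groups contain (7c+4a).

-(c-3a+4)(7c+4a)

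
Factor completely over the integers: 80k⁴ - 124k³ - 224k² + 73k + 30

(2k - 1)(2k - 5)(4k + 1)(5k + 6)

Among the possible rational roots, k = -1/4 is a root, giving the factor (4k + 1) and quotient 20k³ - 36k² - 47k + 30.
Continuing, k = -6/5 is a root, so (5k + 6) divides it; the quotient is 4k² - 12k + 5.
The remaining quadratic factors as (2k - 1)(2k - 5).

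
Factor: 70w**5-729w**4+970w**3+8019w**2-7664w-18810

By the rational root theorem, w = 11/5 is a root, so (5w-11) divides it; the quotient is 14w**4-115w**3-59w**2+1474w+1710.
Next, w = -9/7 is a root, so (7w+9) divides it; the quotient is 2w**3-19w**2+16w+190.
Then w = -5/2 is a root, so (2w+5) divides it; the quotient is w**2-12w+38.
The quadratic w**2-12w+38 has discriminant -8 < 0 and is irreducible over ℤ.

(2w+5)(5w-11)(7w+9)(w**2-12w+38)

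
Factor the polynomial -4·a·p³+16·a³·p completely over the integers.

4·a·p·(2·a+p)·(2·a-p)

Pull out the common factor 4·a·p; 4·a²-p² is a difference of squares.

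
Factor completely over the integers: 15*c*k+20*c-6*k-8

Group as (15*c*k+20*c) + (-6*k-8) = 5*c*(3*k+4) - 2*(3*k+4).
Both groups share the factor (3*k+4).

(3*k+4)*(5*c-2)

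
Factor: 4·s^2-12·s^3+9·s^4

Pull out the common factor s^2, leaving 9·s^2-12·s+4.
Recognize a perfect-square trinomial with the parts 3·s and 2.

s^2·(3·s-2)^2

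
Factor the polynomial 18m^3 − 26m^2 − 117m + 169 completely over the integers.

(9m − 13)(2m^2 − 13)

Group as (18m^3 − 117m) + (−26m^2 + 169) = 9m(2m^2 − 13) − 13(2m^2 − 13).
Both groups share the factor (2m^2 − 13).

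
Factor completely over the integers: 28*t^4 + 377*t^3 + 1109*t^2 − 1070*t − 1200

(4*t − 5)*(7*t + 5)*(t + 6)*(t + 8)

Trying the rational-root candidates, t = −6 is a root, giving the factor (t + 6) and quotient 28*t^3 + 209*t^2 − 145*t − 200.
Continuing, t = −5/7 is a root, giving the factor (7*t + 5) and quotient 4*t^2 + 27*t − 40.
The remaining quadratic factors as (4*t − 5)(t + 8).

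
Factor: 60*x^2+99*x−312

3*(4*x+13)*(5*x−8)

Pull out the common factor 3, then factor the remaining trinomial.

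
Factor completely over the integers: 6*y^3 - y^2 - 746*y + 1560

Trying the rational-root candidates, y = 10 is a root, so (y - 10) divides it; the quotient is 6*y^2 + 59*y - 156.
The remaining quadratic factors as (6*y - 13)(y + 12).

(6*y - 13)*(y + 12)*(y - 10)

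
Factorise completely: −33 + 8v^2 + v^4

(v^2 + 11)(v^2 − 3)

Substitute u = v^2 to get a quadratic in u, then factor.
v^2 − 3 is irreducible over ℤ (3 is not a perfect square).
v^2 + 11 is irreducible over ℤ (always positive, so no real roots).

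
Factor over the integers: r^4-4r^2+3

Substitute u = r^2 to get a quadratic in u, then factor.
r^2-3 is irreducible over ℤ (3 is not a perfect square).
r^2-1 is a difference of squares.

(r+1)(r-1)(r^2-3)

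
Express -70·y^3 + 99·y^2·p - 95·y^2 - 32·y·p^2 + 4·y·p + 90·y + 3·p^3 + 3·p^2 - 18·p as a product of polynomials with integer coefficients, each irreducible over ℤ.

Group: 5·y·(-14·y^2 + 17·y·p - 19·y - 3·p^2 - 3·p + 18) - p·(-14·y^2 + 17·y·p - 19·y - 3·p^2 - 3·p + 18); both groups contain (-14·y^2 + 17·y·p - 19·y - 3·p^2 - 3·p + 18), so (5·y - p) is a factor with cofactor -14·y^2 + 17·y·p - 19·y - 3·p^2 - 3·p + 18.
The cofactor groups again: -14·y^2 + 17·y·p - 19·y - 3·p^2 - 3·p + 18 = -y·(14·y - 3·p - 9) + (p - 2)·(14·y - 3·p - 9); both groups contain (14·y - 3·p - 9), giving -(y - p + 2)·(14·y - 3·p - 9).

-(14·y - 3·p - 9)·(5·y - p)·(y - p + 2)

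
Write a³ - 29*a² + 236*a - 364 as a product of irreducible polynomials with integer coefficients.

(a - 13)*(a - 14)*(a - 2)

Testing divisors of the constant over divisors of the leading coefficient, a = 2 is a root, so (a - 2) is a factor; dividing leaves a² - 27*a + 182.
The remaining quadratic factors as (a - 13)(a - 14).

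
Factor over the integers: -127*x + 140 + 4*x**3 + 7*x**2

By the rational root theorem, x = 5/4 is a root, so (4*x - 5) is a factor; dividing leaves x**2 + 3*x - 28.
The remaining quadratic factors as (x + 7)(x - 4).

(4*x - 5)*(x + 7)*(x - 4)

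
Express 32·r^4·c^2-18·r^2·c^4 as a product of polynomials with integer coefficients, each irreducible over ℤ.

Pull out the common factor 2·r^2·c^2; 16·r^2-9·c^2 is a difference of squares.

2·c^2·r^2·(4·r-3·c)·(4·r+3·c)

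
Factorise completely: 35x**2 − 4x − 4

(5x − 2)(7x + 2)

Need a pair with product 35·(−4) = −140 and sum −4: that's −14 and 10.
Split the middle term: 35x**2 − 14x + 10x − 4 = 7x(5x − 2) + 2(5x − 2).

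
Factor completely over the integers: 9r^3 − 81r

9r(r + 3)(r − 3)

Pull out the common factor 9r; r^2 − 9 is a difference of squares.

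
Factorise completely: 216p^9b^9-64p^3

Pull out the common factor 8p^3, leaving 27p^6b^9-8.
Recognize a difference of cubes with the parts 3p^2b^3 and 2.

8p^3(3p^2b^3-2)(9p^4b^6+6p^2b^3+4)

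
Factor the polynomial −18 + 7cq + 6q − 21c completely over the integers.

Group as (7cq − 21c) + (6q − 18) = 7c(q − 3) + 6(q − 3).
Both groups share the factor (q − 3).

(7c + 6)(q − 3)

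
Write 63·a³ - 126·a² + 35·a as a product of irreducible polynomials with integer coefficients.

7·a·(3·a - 1)·(3·a - 5)

Pull out the common factor 7·a, then factor the remaining trinomial.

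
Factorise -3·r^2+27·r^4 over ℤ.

3·r^2·(3·r+1)·(3·r-1)

Every term has a factor of 3·r^2. Then 9·r^2-1 = (3·r)² − (1)².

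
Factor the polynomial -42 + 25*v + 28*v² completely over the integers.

Need a pair with product 28·(-42) = -1176 and sum 25: that's 49 and -24.
Split the middle term: 28*v² + 49*v - 24*v - 42 = 7*v*(4*v + 7) - 6*(4*v + 7).

(4*v + 7)*(7*v - 6)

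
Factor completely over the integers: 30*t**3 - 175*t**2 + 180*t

5*t*(2*t - 9)*(3*t - 4)

Pull out the common factor 5*t, then factor the remaining trinomial.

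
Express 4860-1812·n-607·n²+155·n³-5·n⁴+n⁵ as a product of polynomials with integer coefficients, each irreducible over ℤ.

(n+3)·(n-2)·(n-5)·(n²-n+162)

Among the possible rational roots, n = 5 is a root, so (n-5) divides it; the quotient is n⁴+155·n²+168·n-972.
Next, n = 2 is a root, giving the factor (n-2) and quotient n³+2·n²+159·n+486.
Continuing, n = -3 is a root, giving the factor (n+3) and quotient n²-n+162.
The quadratic n²-n+162 has discriminant -647 < 0 and is irreducible over ℤ.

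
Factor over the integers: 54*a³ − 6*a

6*a*(3*a + 1)*(3*a − 1)

Every term has a factor of 6*a. Then 9*a² − 1 = (3*a)² − (1)².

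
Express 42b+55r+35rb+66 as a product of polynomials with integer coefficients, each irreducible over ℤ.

(5r+6)(7b+11)

Group as (35rb+55r) + (42b+66) = 5r(7b+11) + 6(7b+11).
Both groups share the factor (7b+11).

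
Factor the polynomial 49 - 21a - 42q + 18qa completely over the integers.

(3a - 7)(6q - 7)

Group as (18qa - 42q) + (-21a + 49) = 6q(3a - 7) - 7(3a - 7).
Both groups share the factor (3a - 7).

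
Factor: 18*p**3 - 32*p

Every term has a factor of 2*p. Then 9*p**2 - 16 = (3*p)² − (4)².

2*p*(3*p + 4)*(3*p - 4)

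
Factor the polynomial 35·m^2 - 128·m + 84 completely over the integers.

(5·m - 14)·(7·m - 6)

Need a pair with product 35·84 = 2940 and sum -128: that's -98 and -30.
Split the middle term: 35·m^2 - 98·m - 30·m + 84 = 7·m·(5·m - 14) - 6·(5·m - 14).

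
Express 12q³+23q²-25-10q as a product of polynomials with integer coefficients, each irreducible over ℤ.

Testing divisors of the constant over divisors of the leading coefficient, q = -5/3 is a root, so (3q+5) divides it; the quotient is 4q²+q-5.
The remaining quadratic factors as (4q+5)(q-1).

(3q+5)(4q+5)(q-1)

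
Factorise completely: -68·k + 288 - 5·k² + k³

(k + 8)·(k - 4)·(k - 9)

Among the possible rational roots, k = -8 is a root, so (k + 8) divides it; the quotient is k² - 13·k + 36.
The remaining quadratic factors as (k - 9)(k - 4).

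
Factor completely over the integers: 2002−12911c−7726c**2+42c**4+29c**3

(6c+11)(7c−1)(c+13)(c−14)

Testing divisors of the constant over divisors of the leading coefficient, c = 1/7 is a root, so (7c−1) is a factor; dividing leaves 6c**3+5c**2−1103c−2002.
Next, c = 14 is a root, giving the factor (c−14) and quotient 6c**2+89c+143.
The remaining quadratic factors as (c+13)(6c+11).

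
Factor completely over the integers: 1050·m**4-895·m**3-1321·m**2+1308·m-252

Testing divisors of the constant over divisors of the leading coefficient, m = -6/5 is a root, so (5·m+6) is a factor; dividing leaves 210·m**3-431·m**2+253·m-42.
Next, m = 2/7 is a root, giving the factor (7·m-2) and quotient 30·m**2-53·m+21.
The remaining quadratic factors as (5·m-3)(6·m-7).

(5·m+6)·(5·m-3)·(6·m-7)·(7·m-2)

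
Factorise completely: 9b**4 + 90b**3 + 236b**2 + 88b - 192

Among the possible rational roots, b = -8/3 is a root, giving the factor (3b + 8) and quotient 3b**3 + 22b**2 + 20b - 24.
Next, b = -6 is a root, so (b + 6) is a factor; dividing leaves 3b**2 + 4b - 4.
The remaining quadratic factors as (b + 2)(3b - 2).

(3b + 8)(3b - 2)(b + 2)(b + 6)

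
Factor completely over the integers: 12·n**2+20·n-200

Pull out the common factor 4, then factor the remaining trinomial.

4·(3·n-10)·(n+5)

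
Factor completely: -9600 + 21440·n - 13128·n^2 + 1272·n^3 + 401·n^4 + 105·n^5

(3·n - 5)·(5·n - 4)·(7·n - 12)·(n^2 + 8·n + 40)

Testing divisors of the constant over divisors of the leading coefficient, n = 12/7 is a root, giving the factor (7·n - 12) and quotient 15·n^4 + 83·n^3 + 324·n^2 - 1320·n + 800.
Continuing, n = 4/5 is a root, so (5·n - 4) is a factor; dividing leaves 3·n^3 + 19·n^2 + 80·n - 200.
Next, n = 5/3 is a root, so (3·n - 5) divides it; the quotient is n^2 + 8·n + 40.
The quadratic n^2 + 8·n + 40 has discriminant -96 < 0 and is irreducible over ℤ.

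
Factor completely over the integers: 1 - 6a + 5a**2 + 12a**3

Among the possible rational roots, a = 1/4 is a root, so (4a - 1) divides it; the quotient is 3a**2 + 2a - 1.
The remaining quadratic factors as (3a - 1)(a + 1).

(3a - 1)(4a - 1)(a + 1)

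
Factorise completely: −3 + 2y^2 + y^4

(y + 1)(y − 1)(y^2 + 3)

Substitute u = y^2 to get a quadratic in u, then factor.
y^2 + 3 is irreducible over ℤ (always positive, so no real roots).
y^2 − 1 is a difference of squares.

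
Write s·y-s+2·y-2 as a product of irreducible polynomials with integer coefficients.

(s+2)·(y-1)

Group as (s·y-s) + (2·y-2) = s·(y-1) + 2·(y-1).
Both groups share the factor (y-1).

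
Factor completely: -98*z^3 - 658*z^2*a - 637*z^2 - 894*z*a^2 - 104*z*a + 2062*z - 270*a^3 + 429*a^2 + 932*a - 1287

Group: 14*z*(-7*z^2 - 44*z*a - 52*z - 45*a^2 - 26*a + 99) + (6*a - 13)*(-7*z^2 - 44*z*a - 52*z - 45*a^2 - 26*a + 99); both groups contain (-7*z^2 - 44*z*a - 52*z - 45*a^2 - 26*a + 99), so (14*z + 6*a - 13) is a factor with cofactor -7*z^2 - 44*z*a - 52*z - 45*a^2 - 26*a + 99.
The cofactor groups again: -7*z^2 - 44*z*a - 52*z - 45*a^2 - 26*a + 99 = -z*(7*z + 9*a - 11) + (-5*a - 9)*(7*z + 9*a - 11); both groups contain (7*z + 9*a - 11), giving -(z + 5*a + 9)*(7*z + 9*a - 11).

-(z + 5*a + 9)*(14*z + 6*a - 13)*(7*z + 9*a - 11)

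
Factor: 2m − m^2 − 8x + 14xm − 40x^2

Group: −4x(10x − m + 2) + m(10x − m + 2); both groups contain (10x − m + 2).

−(10x − m + 2)(4x − m)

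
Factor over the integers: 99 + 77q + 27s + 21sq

Group as (21sq + 27s) + (77q + 99) = 3s(7q + 9) + 11(7q + 9).
Both groups share the factor (7q + 9).

(3s + 11)(7q + 9)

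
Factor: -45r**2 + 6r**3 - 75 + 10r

Group as (6r**3 + 10r) + (-45r**2 - 75) = 2r(3r**2 + 5) - 15(3r**2 + 5).
Both groups share the factor (3r**2 + 5).

(2r - 15)(3r**2 + 5)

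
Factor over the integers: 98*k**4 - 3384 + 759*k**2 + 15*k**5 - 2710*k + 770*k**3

(3*k + 4)*(5*k - 9)*(k + 2)*(k**2 + 5*k + 47)

By the rational root theorem, k = -2 is a root, so (k + 2) is a factor; dividing leaves 15*k**4 + 68*k**3 + 634*k**2 - 509*k - 1692.
Then k = 9/5 is a root, giving the factor (5*k - 9) and quotient 3*k**3 + 19*k**2 + 161*k + 188.
Then k = -4/3 is a root, so (3*k + 4) is a factor; dividing leaves k**2 + 5*k + 47.
The quadratic k**2 + 5*k + 47 has discriminant -163 < 0 and is irreducible over ℤ.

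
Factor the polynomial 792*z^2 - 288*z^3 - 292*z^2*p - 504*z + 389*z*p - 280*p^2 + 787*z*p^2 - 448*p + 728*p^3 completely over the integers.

-(8*z - 13*p - 8)*(4*z + 7*p - 7)*(9*z + 8*p)

Group: 4*z*(-72*z^2 + 53*z*p + 72*z + 104*p^2 + 64*p) + (7*p - 7)*(-72*z^2 + 53*z*p + 72*z + 104*p^2 + 64*p); both groups contain (-72*z^2 + 53*z*p + 72*z + 104*p^2 + 64*p), so (4*z + 7*p - 7) is a factor with cofactor -72*z^2 + 53*z*p + 72*z + 104*p^2 + 64*p.
The cofactor groups again: -72*z^2 + 53*z*p + 72*z + 104*p^2 + 64*p = -9*z*(8*z - 13*p - 8) - 8*p*(8*z - 13*p - 8); both groups contain (8*z - 13*p - 8), giving -(9*z + 8*p)*(8*z - 13*p - 8).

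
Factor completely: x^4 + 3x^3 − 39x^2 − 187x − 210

Testing divisors of the constant over divisors of the leading coefficient, x = 7 is a root, so (x − 7) divides it; the quotient is x^3 + 10x^2 + 31x + 30.
Continuing, x = −2 is a root, so (x + 2) is a factor; dividing leaves x^2 + 8x + 15.
The remaining quadratic factors as (x + 3)(x + 5).

(x + 2)(x + 3)(x + 5)(x − 7)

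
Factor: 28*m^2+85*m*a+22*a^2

Group: 7*m*(4*m+11*a) + 2*a*(4*m+11*a); both groups contain (4*m+11*a).

(4*m+11*a)*(7*m+2*a)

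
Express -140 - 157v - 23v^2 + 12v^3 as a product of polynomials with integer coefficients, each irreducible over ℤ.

Testing divisors of the constant over divisors of the leading coefficient, v = -7/4 is a root, giving the factor (4v + 7) and quotient 3v^2 - 11v - 20.
The remaining quadratic factors as (3v + 4)(v - 5).

(3v + 4)(4v + 7)(v - 5)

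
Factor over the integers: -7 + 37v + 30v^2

Need a pair with product 30·(-7) = -210 and sum 37: that's -5 and 42.
Split the middle term: 30v^2 - 5v + 42v - 7 = 5v(6v - 1) + 7(6v - 1).

(5v + 7)(6v - 1)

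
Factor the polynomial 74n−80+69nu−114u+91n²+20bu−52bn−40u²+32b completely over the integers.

Group: −13n(4b−7n−8u−10) + (5u+8)(4b−7n−8u−10); both groups contain (4b−7n−8u−10).

−(13n−5u−8)(4b−7n−8u−10)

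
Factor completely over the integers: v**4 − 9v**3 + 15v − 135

Group as (v**4 + 15v) + (−9v**3 − 135) = v(v**3 + 15) − 9(v**3 + 15).
Both groups share the factor (v**3 + 15).

(v − 9)(v**3 + 15)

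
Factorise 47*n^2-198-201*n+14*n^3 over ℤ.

Trying the rational-root candidates, n = -6/7 is a root, so (7*n+6) divides it; the quotient is 2*n^2+5*n-33.
The remaining quadratic factors as (n-3)(2*n+11).

(2*n+11)*(7*n+6)*(n-3)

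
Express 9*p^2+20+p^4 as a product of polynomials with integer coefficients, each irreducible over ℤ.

(p^2+4)*(p^2+5)

Substitute u = p^2 to get a quadratic in u, then factor.
p^2+5 is irreducible over ℤ (always positive, so no real roots).
p^2+4 is irreducible over ℤ (sum of squares).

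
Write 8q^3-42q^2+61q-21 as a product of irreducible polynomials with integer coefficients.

(2q-1)(4q-7)(q-3)

By the rational root theorem, q = 1/2 is a root, so (2q-1) is a factor; dividing leaves 4q^2-19q+21.
The remaining quadratic factors as (4q-7)(q-3).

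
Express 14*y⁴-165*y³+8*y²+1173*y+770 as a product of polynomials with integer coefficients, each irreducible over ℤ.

Among the possible rational roots, y = -5/7 is a root, giving the factor (7*y+5) and quotient 2*y³-25*y²+19*y+154.
Then y = 11 is a root, so (y-11) divides it; the quotient is 2*y²-3*y-14.
The remaining quadratic factors as (y+2)(2*y-7).

(2*y-7)*(7*y+5)*(y+2)*(y-11)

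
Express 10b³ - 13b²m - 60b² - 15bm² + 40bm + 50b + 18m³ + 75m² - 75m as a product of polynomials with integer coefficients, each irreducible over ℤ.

(2b - 3m)(5b + 6m - 5)(b - m - 5)

Group: 5b(2b² - 5bm - 10b + 3m² + 15m) + (6m - 5)(2b² - 5bm - 10b + 3m² + 15m); both groups contain (2b² - 5bm - 10b + 3m² + 15m), so (5b + 6m - 5) is a factor with cofactor 2b² - 5bm - 10b + 3m² + 15m.
The cofactor groups again: 2b² - 5bm - 10b + 3m² + 15m = b(2b - 3m) + (-m - 5)(2b - 3m); both groups contain (2b - 3m), giving (b - m - 5)(2b - 3m).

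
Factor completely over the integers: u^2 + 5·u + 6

Two integers with product 6 and sum 5 are 3 and 2.

(u + 2)·(u + 3)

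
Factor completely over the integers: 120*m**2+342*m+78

6*(4*m+1)*(5*m+13)

Pull out the common factor 6, then factor the remaining trinomial.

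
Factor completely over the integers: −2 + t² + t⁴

(t + 1)(t − 1)(t² + 2)

Substitute u = t² to get a quadratic in u, then factor.
t² − 1 is a difference of squares.
t² + 2 is irreducible over ℤ (always positive, so no real roots).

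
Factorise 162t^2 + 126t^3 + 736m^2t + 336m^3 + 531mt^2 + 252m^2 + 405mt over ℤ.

(12m + 7t + 9)(4m + 3t)(7m + 6t)

Group: 7m(48m^2 + 64mt + 36m + 21t^2 + 27t) + 6t(48m^2 + 64mt + 36m + 21t^2 + 27t); both groups contain (48m^2 + 64mt + 36m + 21t^2 + 27t), so (7m + 6t) is a factor with cofactor 48m^2 + 64mt + 36m + 21t^2 + 27t.
The cofactor groups again: 48m^2 + 64mt + 36m + 21t^2 + 27t = 4m(12m + 7t + 9) + 3t(12m + 7t + 9); both groups contain (12m + 7t + 9), giving (4m + 3t)(12m + 7t + 9).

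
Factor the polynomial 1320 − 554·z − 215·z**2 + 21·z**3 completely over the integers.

Among the possible rational roots, z = 11/7 is a root, so (7·z − 11) is a factor; dividing leaves 3·z**2 − 26·z − 120.
The remaining quadratic factors as (3·z + 10)(z − 12).

(3·z + 10)·(7·z − 11)·(z − 12)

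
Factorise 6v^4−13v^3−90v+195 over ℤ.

Group as (6v^4−90v) + (−13v^3+195) = 6v(v^3−15) − 13(v^3−15).
Both groups share the factor (v^3−15).

(6v−13)(v^3−15)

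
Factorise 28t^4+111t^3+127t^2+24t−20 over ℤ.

(4t+5)(7t−2)(t+1)(t+2)

Trying the rational-root candidates, t = 2/7 is a root, so (7t−2) is a factor; dividing leaves 4t^3+17t^2+23t+10.
Then t = −1 is a root, giving the factor (t+1) and quotient 4t^2+13t+10.
The remaining quadratic factors as (t+2)(4t+5).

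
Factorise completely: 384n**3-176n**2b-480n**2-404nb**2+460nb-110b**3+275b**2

Group: 8n(48n**2+44nb-60n+10b**2-25b) - 11b(48n**2+44nb-60n+10b**2-25b); both groups contain (48n**2+44nb-60n+10b**2-25b), so (8n-11b) is a factor with cofactor 48n**2+44nb-60n+10b**2-25b.
The cofactor groups again: 48n**2+44nb-60n+10b**2-25b = 4n(12n+5b) + (2b-5)(12n+5b); both groups contain (12n+5b), giving (4n+2b-5)(12n+5b).

(8n-11b)(4n+2b-5)(12n+5b)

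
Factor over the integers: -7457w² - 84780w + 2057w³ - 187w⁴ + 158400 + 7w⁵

(7w - 12)(w + 5)(w - 15)(w² - 15w + 176)

Among the possible rational roots, w = 12/7 is a root, giving the factor (7w - 12) and quotient w⁴ - 25w³ + 251w² - 635w - 13200.
Next, w = -5 is a root, so (w + 5) is a factor; dividing leaves w³ - 30w² + 401w - 2640.
Continuing, w = 15 is a root, giving the factor (w - 15) and quotient w² - 15w + 176.
The quadratic w² - 15w + 176 has discriminant -479 < 0 and is irreducible over ℤ.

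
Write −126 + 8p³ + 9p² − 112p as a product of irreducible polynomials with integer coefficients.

Group as (8p³ − 112p) + (9p² − 126) = 8p(p² − 14) + 9(p² − 14).
Both groups share the factor (p² − 14).

(8p + 9)(p² − 14)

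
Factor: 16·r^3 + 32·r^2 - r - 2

(4·r + 1)·(4·r - 1)·(r + 2)

Trying the rational-root candidates, r = -2 is a root, giving the factor (r + 2) and quotient 16·r^2 - 1.
The remaining quadratic factors as (4·r + 1)(4·r - 1).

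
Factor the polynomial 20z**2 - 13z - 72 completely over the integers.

(4z - 9)(5z + 8)

Need a pair with product 20·(-72) = -1440 and sum -13: that's 32 and -45.
Split the middle term: 20z**2 + 32z - 45z - 72 = 4z(5z + 8) - 9(5z + 8).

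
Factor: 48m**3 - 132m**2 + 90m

Pull out the common factor 6m, then factor the remaining trinomial.

6m(2m - 3)(4m - 5)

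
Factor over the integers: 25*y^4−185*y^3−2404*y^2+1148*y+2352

By the rational root theorem, y = 14 is a root, giving the factor (y−14) and quotient 25*y^3+165*y^2−94*y−168.
Continuing, y = −7 is a root, so (y+7) divides it; the quotient is 25*y^2−10*y−24.
The remaining quadratic factors as (5*y+4)(5*y−6).

(5*y+4)*(5*y−6)*(y+7)*(y−14)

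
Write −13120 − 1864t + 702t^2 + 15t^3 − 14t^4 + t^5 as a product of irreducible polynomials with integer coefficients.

By the rational root theorem, t = 8 is a root, giving the factor (t − 8) and quotient t^4 − 6t^3 − 33t^2 + 438t + 1640.
Then t = −5 is a root, so (t + 5) divides it; the quotient is t^3 − 11t^2 + 22t + 328.
Next, t = −4 is a root, so (t + 4) divides it; the quotient is t^2 − 15t + 82.
The quadratic t^2 − 15t + 82 has discriminant −103 < 0 and is irreducible over ℤ.

(t + 4)(t + 5)(t − 8)(t^2 − 15t + 82)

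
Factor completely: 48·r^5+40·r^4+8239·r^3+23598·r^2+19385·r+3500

Trying the rational-root candidates, r = −1/4 is a root, giving the factor (4·r+1) and quotient 12·r^4+7·r^3+2058·r^2+5385·r+3500.
Then r = −5/4 is a root, so (4·r+5) divides it; the quotient is 3·r^3−2·r^2+517·r+700.
Next, r = −4/3 is a root, so (3·r+4) divides it; the quotient is r^2−2·r+175.
The quadratic r^2−2·r+175 has discriminant −696 < 0 and is irreducible over ℤ.

(3·r+4)·(4·r+1)·(4·r+5)·(r^2−2·r+175)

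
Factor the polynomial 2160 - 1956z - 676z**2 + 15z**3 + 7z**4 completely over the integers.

Trying the rational-root candidates, z = -9 is a root, so (z + 9) divides it; the quotient is 7z**3 - 48z**2 - 244z + 240.
Then z = 6/7 is a root, giving the factor (7z - 6) and quotient z**2 - 6z - 40.
The remaining quadratic factors as (z - 10)(z + 4).

(7z - 6)(z + 4)(z + 9)(z - 10)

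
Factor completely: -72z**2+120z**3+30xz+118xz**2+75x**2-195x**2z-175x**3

Group: 5x(-35x**2+3xz+15x+20z**2-12z) + 6z(-35x**2+3xz+15x+20z**2-12z); both groups contain (-35x**2+3xz+15x+20z**2-12z), so (5x+6z) is a factor with cofactor -35x**2+3xz+15x+20z**2-12z.
The cofactor groups again: -35x**2+3xz+15x+20z**2-12z = -7x(5x-4z) + (-5z+3)(5x-4z); both groups contain (5x-4z), giving -(7x+5z-3)(5x-4z).

-(5x+6z)(5x-4z)(7x+5z-3)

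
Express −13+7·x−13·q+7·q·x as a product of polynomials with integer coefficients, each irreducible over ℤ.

(7·x−13)·(q+1)

Group as (7·q·x−13·q) + (7·x−13) = q·(7·x−13) + (7·x−13).
Both groups share the factor (7·x−13).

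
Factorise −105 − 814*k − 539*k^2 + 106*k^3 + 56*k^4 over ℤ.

(2*k + 7)*(4*k + 5)*(7*k + 1)*(k − 3)

Testing divisors of the constant over divisors of the leading coefficient, k = −5/4 is a root, so (4*k + 5) divides it; the quotient is 14*k^3 + 9*k^2 − 146*k − 21.
Continuing, k = −1/7 is a root, so (7*k + 1) is a factor; dividing leaves 2*k^2 + k − 21.
The remaining quadratic factors as (2*k + 7)(k − 3).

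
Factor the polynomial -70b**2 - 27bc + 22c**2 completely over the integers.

-(14b + 11c)(5b - 2c)

Group: -5b(14b + 11c) + 2c(14b + 11c); both groups contain (14b + 11c).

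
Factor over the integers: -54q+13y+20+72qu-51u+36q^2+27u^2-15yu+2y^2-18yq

Group: y(2y-6q-9u+5) + (-6q-3u+4)(2y-6q-9u+5); both groups contain (2y-6q-9u+5).

(y-6q-3u+4)(2y-6q-9u+5)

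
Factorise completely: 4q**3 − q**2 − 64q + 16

Testing divisors of the constant over divisors of the leading coefficient, q = 4 is a root, so (q − 4) divides it; the quotient is 4q**2 + 15q − 4.
The remaining quadratic factors as (q + 4)(4q − 1).

(4q − 1)(q + 4)(q − 4)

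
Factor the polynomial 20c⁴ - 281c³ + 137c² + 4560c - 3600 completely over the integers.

Testing divisors of the constant over divisors of the leading coefficient, c = 12 is a root, so (c - 12) divides it; the quotient is 20c³ - 41c² - 355c + 300.
Continuing, c = 5 is a root, so (c - 5) divides it; the quotient is 20c² + 59c - 60.
The remaining quadratic factors as (5c - 4)(4c + 15).

(4c + 15)(5c - 4)(c - 12)(c - 5)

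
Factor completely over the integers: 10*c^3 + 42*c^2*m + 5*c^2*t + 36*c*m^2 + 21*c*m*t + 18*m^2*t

(2*c + t)*(5*c + 6*m)*(c + 3*m)

Group: 5*c*(2*c^2 + 6*c*m + c*t + 3*m*t) + 6*m*(2*c^2 + 6*c*m + c*t + 3*m*t); both groups contain (2*c^2 + 6*c*m + c*t + 3*m*t), so (5*c + 6*m) is a factor with cofactor 2*c^2 + 6*c*m + c*t + 3*m*t.
The cofactor groups again: 2*c^2 + 6*c*m + c*t + 3*m*t = 2*c*(c + 3*m) + t*(c + 3*m); both groups contain (c + 3*m), giving (2*c + t)*(c + 3*m).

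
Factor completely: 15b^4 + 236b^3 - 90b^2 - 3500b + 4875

Trying the rational-root candidates, b = 5/3 is a root, so (3b - 5) divides it; the quotient is 5b^3 + 87b^2 + 115b - 975.
Then b = -5 is a root, so (b + 5) divides it; the quotient is 5b^2 + 62b - 195.
The remaining quadratic factors as (5b - 13)(b + 15).

(3b - 5)(5b - 13)(b + 15)(b + 5)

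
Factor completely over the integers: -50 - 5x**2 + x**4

Substitute u = x**2 to get a quadratic in u, then factor.
x**2 - 10 is irreducible over ℤ (10 is not a perfect square).
x**2 + 5 is irreducible over ℤ (always positive, so no real roots).

(x**2 + 5)(x**2 - 10)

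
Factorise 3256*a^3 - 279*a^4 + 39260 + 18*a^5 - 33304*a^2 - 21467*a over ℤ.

Testing divisors of the constant over divisors of the leading coefficient, a = 5/6 is a root, giving the factor (6*a - 5) and quotient 3*a^4 - 44*a^3 + 506*a^2 - 5129*a - 7852.
Next, a = -4/3 is a root, so (3*a + 4) divides it; the quotient is a^3 - 16*a^2 + 190*a - 1963.
Continuing, a = 13 is a root, so (a - 13) divides it; the quotient is a^2 - 3*a + 151.
The quadratic a^2 - 3*a + 151 has discriminant -595 < 0 and is irreducible over ℤ.

(3*a + 4)*(6*a - 5)*(a - 13)*(a^2 - 3*a + 151)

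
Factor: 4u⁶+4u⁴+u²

Factor out u² first: what remains is 4u⁴+4u²+1.
Recognize a perfect-square trinomial with the parts 2u² and 1.

u²(2u²+1)²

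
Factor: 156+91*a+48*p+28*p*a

Group as (28*p*a+48*p) + (91*a+156) = 4*p*(7*a+12) + 13*(7*a+12).
Both groups share the factor (7*a+12).

(4*p+13)*(7*a+12)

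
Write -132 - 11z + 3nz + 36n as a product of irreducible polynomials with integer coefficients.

(3n - 11)(z + 12)

Group as (3nz + 36n) + (-11z - 132) = 3n(z + 12) - 11(z + 12).
Both groups share the factor (z + 12).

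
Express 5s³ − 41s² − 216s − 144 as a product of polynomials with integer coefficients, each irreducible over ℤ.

(5s + 4)(s + 3)(s − 12)

By the rational root theorem, s = 12 is a root, giving the factor (s − 12) and quotient 5s² + 19s + 12.
The remaining quadratic factors as (s + 3)(5s + 4).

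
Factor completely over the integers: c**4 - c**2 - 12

Substitute u = c**2 to get a quadratic in u, then factor.
c**2 - 4 is a difference of squares.
c**2 + 3 is irreducible over ℤ (always positive, so no real roots).

(c + 2)(c - 2)(c**2 + 3)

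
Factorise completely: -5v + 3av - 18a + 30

(3a - 5)(v - 6)

Group as (3av - 18a) + (-5v + 30) = 3a(v - 6) - 5(v - 6).
Both groups share the factor (v - 6).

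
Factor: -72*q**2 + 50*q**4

2*q**2*(5*q + 6)*(5*q - 6)

Pull out the common factor 2*q**2; 25*q**2 - 36 is a difference of squares.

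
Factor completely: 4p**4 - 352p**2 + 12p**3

4p**2(p + 11)(p - 8)

Pull out the common factor 4p**2, then factor the remaining trinomial.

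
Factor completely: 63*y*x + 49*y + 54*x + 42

(7*y + 6)*(9*x + 7)

Group as (63*y*x + 49*y) + (54*x + 42) = 7*y*(9*x + 7) + 6*(9*x + 7).
Both groups share the factor (9*x + 7).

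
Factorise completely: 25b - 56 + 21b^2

(3b + 7)(7b - 8)

Need a pair with product 21·(-56) = -1176 and sum 25: that's 49 and -24.
Split the middle term: 21b^2 + 49b - 24b - 56 = 7b(3b + 7) - 8(3b + 7).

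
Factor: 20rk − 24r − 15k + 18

Group as (20rk − 24r) + (−15k + 18) = 4r(5k − 6) − 3(5k − 6).
Both groups share the factor (5k − 6).

(4r − 3)(5k − 6)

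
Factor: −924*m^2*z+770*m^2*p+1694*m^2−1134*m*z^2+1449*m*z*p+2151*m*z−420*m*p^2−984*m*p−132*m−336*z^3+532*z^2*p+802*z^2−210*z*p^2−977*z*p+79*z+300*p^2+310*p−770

−(6*z−5*p−11)*(11*m+8*z−6*p+7)*(14*m+7*z−10)

Group: 14*m*(−66*m*z+55*m*p+121*m−48*z^2+76*z*p+46*z−30*p^2−31*p+77) + (7*z−10)*(−66*m*z+55*m*p+121*m−48*z^2+76*z*p+46*z−30*p^2−31*p+77); both groups contain (−66*m*z+55*m*p+121*m−48*z^2+76*z*p+46*z−30*p^2−31*p+77), so (14*m+7*z−10) is a factor with cofactor −66*m*z+55*m*p+121*m−48*z^2+76*z*p+46*z−30*p^2−31*p+77.
The cofactor groups again: −66*m*z+55*m*p+121*m−48*z^2+76*z*p+46*z−30*p^2−31*p+77 = −6*z*(11*m+8*z−6*p+7) + (5*p+11)*(11*m+8*z−6*p+7); both groups contain (11*m+8*z−6*p+7), giving −(6*z−5*p−11)*(11*m+8*z−6*p+7).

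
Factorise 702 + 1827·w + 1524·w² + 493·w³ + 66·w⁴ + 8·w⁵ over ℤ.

Among the possible rational roots, w = −3/4 is a root, giving the factor (4·w + 3) and quotient 2·w⁴ + 15·w³ + 112·w² + 297·w + 234.
Continuing, w = −3/2 is a root, so (2·w + 3) divides it; the quotient is w³ + 6·w² + 47·w + 78.
Then w = −2 is a root, giving the factor (w + 2) and quotient w² + 4·w + 39.
The quadratic w² + 4·w + 39 has discriminant −140 < 0 and is irreducible over ℤ.

(2·w + 3)·(4·w + 3)·(w + 2)·(w² + 4·w + 39)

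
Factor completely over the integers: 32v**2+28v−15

Need a pair with product 32·(−15) = −480 and sum 28: that's 40 and −12.
Split the middle term: 32v**2+40v − 12v−15 = 8v(4v+5) − 3(4v+5).

(4v+5)(8v−3)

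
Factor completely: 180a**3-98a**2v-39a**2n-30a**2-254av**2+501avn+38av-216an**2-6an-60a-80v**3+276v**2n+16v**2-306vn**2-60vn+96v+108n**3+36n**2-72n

Group: 5a(36a**2+38av-51an-6a+10v**2-27vn-2v+18n**2+6n-12) + (-8v+6n)(36a**2+38av-51an-6a+10v**2-27vn-2v+18n**2+6n-12); both groups contain (36a**2+38av-51an-6a+10v**2-27vn-2v+18n**2+6n-12), so (5a-8v+6n) is a factor with cofactor 36a**2+38av-51an-6a+10v**2-27vn-2v+18n**2+6n-12.
The cofactor groups again: 36a**2+38av-51an-6a+10v**2-27vn-2v+18n**2+6n-12 = 4a(9a+5v-6n-6) + (2v-3n+2)(9a+5v-6n-6); both groups contain (9a+5v-6n-6), giving (4a+2v-3n+2)(9a+5v-6n-6).

(4a+2v-3n+2)(5a-8v+6n)(9a+5v-6n-6)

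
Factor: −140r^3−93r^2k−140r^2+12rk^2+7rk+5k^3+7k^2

−(4r−k)(7r+5k+7)(5r+k)

Group: 4r(−35r^2−32rk−35r−5k^2−7k) − k(−35r^2−32rk−35r−5k^2−7k); both groups contain (−35r^2−32rk−35r−5k^2−7k), so (4r−k) is a factor with cofactor −35r^2−32rk−35r−5k^2−7k.
The cofactor groups again: −35r^2−32rk−35r−5k^2−7k = −7r(5r+k) + (−5k−7)(5r+k); both groups contain (5r+k), giving −(7r+5k+7)(5r+k).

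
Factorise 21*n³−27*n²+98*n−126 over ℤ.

(7*n−9)*(3*n²+14)

Group as (21*n³+98*n) + (−27*n²−126) = 7*n*(3*n²+14) − 9*(3*n²+14).
Both groups share the factor (3*n²+14).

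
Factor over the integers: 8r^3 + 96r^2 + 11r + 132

Group as (8r^3 + 11r) + (96r^2 + 132) = r(8r^2 + 11) + 12(8r^2 + 11).
Both groups share the factor (8r^2 + 11).

(r + 12)(8r^2 + 11)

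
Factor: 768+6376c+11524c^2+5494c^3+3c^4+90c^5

(3c+2)(5c+6)(6c+1)(c^2−2c+64)

By the rational root theorem, c = −1/6 is a root, giving the factor (6c+1) and quotient 15c^4−2c^3+916c^2+1768c+768.
Next, c = −6/5 is a root, so (5c+6) divides it; the quotient is 3c^3−4c^2+188c+128.
Next, c = −2/3 is a root, so (3c+2) is a factor; dividing leaves c^2−2c+64.
The quadratic c^2−2c+64 has discriminant −252 < 0 and is irreducible over ℤ.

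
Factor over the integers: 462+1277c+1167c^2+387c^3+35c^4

Among the possible rational roots, c = −6/7 is a root, so (7c+6) is a factor; dividing leaves 5c^3+51c^2+123c+77.
Next, c = −1 is a root, giving the factor (c+1) and quotient 5c^2+46c+77.
The remaining quadratic factors as (c+7)(5c+11).

(5c+11)(7c+6)(c+1)(c+7)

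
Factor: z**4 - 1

(z + 1)*(z - 1)*(z**2 + 1)

Substitute u = z**2 to get a quadratic in u, then factor.
z**2 - 1 is a difference of squares.
z**2 + 1 is irreducible over ℤ (sum of squares).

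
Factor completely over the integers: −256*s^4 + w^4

Difference of squares twice: with A = w and B = 4*s, A⁴ − B⁴ = (A² − B²)(A² + B²), and A² − B² factors again.

(w − 4*s)*(w + 4*s)*(w^2 + 16*s^2)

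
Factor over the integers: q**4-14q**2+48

Substitute u = q**2 to get a quadratic in u, then factor.
q**2-6 is irreducible over ℤ (6 is not a perfect square).
q**2-8 is irreducible over ℤ (8 is not a perfect square).

(q**2-6)(q**2-8)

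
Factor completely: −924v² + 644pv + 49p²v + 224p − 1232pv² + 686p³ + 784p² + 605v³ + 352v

(14p − 11v + 8)(7p + 11v)(7p − 5v + 4)

Group: 14p(49p² + 42pv + 28p − 55v² + 44v) + (−11v + 8)(49p² + 42pv + 28p − 55v² + 44v); both groups contain (49p² + 42pv + 28p − 55v² + 44v), so (14p − 11v + 8) is a factor with cofactor 49p² + 42pv + 28p − 55v² + 44v.
The cofactor groups again: 49p² + 42pv + 28p − 55v² + 44v = 7p(7p − 5v + 4) + 11v(7p − 5v + 4); both groups contain (7p − 5v + 4), giving (7p + 11v)(7p − 5v + 4).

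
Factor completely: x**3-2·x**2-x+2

Among the possible rational roots, x = 1 is a root, so (x-1) divides it; the quotient is x**2-x-2.
The remaining quadratic factors as (x+1)(x-2).

(x+1)·(x-1)·(x-2)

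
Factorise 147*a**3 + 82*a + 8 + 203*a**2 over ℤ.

(3*a + 2)*(7*a + 1)*(7*a + 4)

Testing divisors of the constant over divisors of the leading coefficient, a = −1/7 is a root, so (7*a + 1) is a factor; dividing leaves 21*a**2 + 26*a + 8.
The remaining quadratic factors as (7*a + 4)(3*a + 2).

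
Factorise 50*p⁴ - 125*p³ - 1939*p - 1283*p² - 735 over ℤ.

Testing divisors of the constant over divisors of the leading coefficient, p = -5/2 is a root, so (2*p + 5) is a factor; dividing leaves 25*p³ - 125*p² - 329*p - 147.
Continuing, p = 7 is a root, so (p - 7) is a factor; dividing leaves 25*p² + 50*p + 21.
The remaining quadratic factors as (5*p + 7)(5*p + 3).

(2*p + 5)*(5*p + 3)*(5*p + 7)*(p - 7)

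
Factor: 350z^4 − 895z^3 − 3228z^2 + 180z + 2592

By the rational root theorem, z = 9/2 is a root, so (2z − 9) is a factor; dividing leaves 175z^3 + 340z^2 − 84z − 288.
Continuing, z = 6/7 is a root, giving the factor (7z − 6) and quotient 25z^2 + 70z + 48.
The remaining quadratic factors as (5z + 6)(5z + 8).

(2z − 9)(5z + 6)(5z + 8)(7z − 6)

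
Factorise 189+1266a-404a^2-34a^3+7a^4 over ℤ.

Among the possible rational roots, a = -7 is a root, giving the factor (a+7) and quotient 7a^3-83a^2+177a+27.
Continuing, a = 9 is a root, giving the factor (a-9) and quotient 7a^2-20a-3.
The remaining quadratic factors as (a-3)(7a+1).

(7a+1)(a+7)(a-3)(a-9)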